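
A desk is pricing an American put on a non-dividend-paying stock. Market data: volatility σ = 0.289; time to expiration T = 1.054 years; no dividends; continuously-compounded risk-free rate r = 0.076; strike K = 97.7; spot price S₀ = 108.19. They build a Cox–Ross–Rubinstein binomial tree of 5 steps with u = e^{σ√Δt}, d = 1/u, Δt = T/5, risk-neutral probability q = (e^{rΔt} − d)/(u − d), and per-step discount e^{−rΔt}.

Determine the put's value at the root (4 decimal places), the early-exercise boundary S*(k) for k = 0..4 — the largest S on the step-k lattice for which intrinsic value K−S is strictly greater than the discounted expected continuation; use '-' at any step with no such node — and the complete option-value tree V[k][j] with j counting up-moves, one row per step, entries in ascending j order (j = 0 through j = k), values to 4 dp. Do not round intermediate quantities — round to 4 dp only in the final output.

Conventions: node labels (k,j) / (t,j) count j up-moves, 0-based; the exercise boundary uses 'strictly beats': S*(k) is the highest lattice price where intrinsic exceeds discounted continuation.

Δt=0.21080  u=1.14189  d=0.87574  q=0.52755  discount=0.98411
step 5 (expiry): payoffs max(K−S,0) = 41.9740 25.0376 2.9539 0.0000 0.0000 0.0000
step 4: (k=4,j=0): S=63.6332, K−S=34.0668, hold=32.5141 ⇒ V=34.0668 exercise | (k=4,j=1): S=82.9727, K−S=14.7273, hold=13.1745 ⇒ V=14.7273 exercise | (k=4,j=2): S=108.1900, K−S=0.0000, hold=1.3734 ⇒ V=1.3734 continue | (k=4,j=3): S=141.0714, K−S=0.0000, hold=0.0000 ⇒ V=0.0000 continue | (k=4,j=4): S=183.9461, K−S=0.0000, hold=0.0000 ⇒ V=0.0000 continue  boundary S*=82.9727
step 3: (k=3,j=0): S=72.6624, K−S=25.0376, hold=23.4849 ⇒ V=25.0376 exercise | (k=3,j=1): S=94.7461, K−S=2.9539, hold=7.5603 ⇒ V=7.5603 continue | (k=3,j=2): S=123.5415, K−S=0.0000, hold=0.6385 ⇒ V=0.6385 continue | (k=3,j=3): S=161.0886, K−S=0.0000, hold=0.0000 ⇒ V=0.0000 continue  boundary S*=72.6624
step 2: (k=2,j=0): S=82.9727, K−S=14.7273, hold=15.5660 ⇒ V=15.5660 continue | (k=2,j=1): S=108.1900, K−S=0.0000, hold=3.8466 ⇒ V=3.8466 continue | (k=2,j=2): S=141.0714, K−S=0.0000, hold=0.2969 ⇒ V=0.2969 continue  boundary S*=-
step 1: (k=1,j=0): S=94.7461, K−S=2.9539, hold=9.2342 ⇒ V=9.2342 continue | (k=1,j=1): S=123.5415, K−S=0.0000, hold=1.9425 ⇒ V=1.9425 continue  boundary S*=-
step 0: (k=0,j=0): S=108.1900, K−S=0.0000, hold=5.3018 ⇒ V=5.3018 continue  boundary S*=-

price = 5.3018
boundary = - - - 72.6624 82.9727
tree:
5.3018
9.2342 1.9425
15.5660 3.8466 0.2969
25.0376 7.5603 0.6385 0.0000
34.0668 14.7273 1.3734 0.0000 0.0000
41.9740 25.0376 2.9539 0.0000 0.0000 0.0000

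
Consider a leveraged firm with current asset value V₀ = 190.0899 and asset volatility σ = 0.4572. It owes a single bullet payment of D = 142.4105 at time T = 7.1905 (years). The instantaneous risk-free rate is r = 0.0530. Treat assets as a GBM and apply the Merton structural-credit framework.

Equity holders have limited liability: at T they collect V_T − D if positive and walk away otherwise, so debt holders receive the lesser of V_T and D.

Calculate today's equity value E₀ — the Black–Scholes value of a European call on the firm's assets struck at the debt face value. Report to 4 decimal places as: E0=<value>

E0=120.6221

Work the structural quantities from V₀ = 190.0899 against face 142.4105:
d₁ = [ln(V₀/D) + (r + σ²/2)T] / (σ√T)
   = [ln(190.0899/142.4105) + (0.0530 + 0.5·0.4572²)·7.1905] / (0.4572·√7.1905)
   = [0.288783 + 1.132618] / 1.225987 = 1.159394
d₂ = d₁ − σ√T = 1.159394 − 1.225987 = -0.066593
N(d₁) = 0.876852,  N(d₂) = 0.473453,  e^(−rT) = 0.683112
E₀ = V₀·N(d₁) − D·e^(−rT)·N(d₂)
   = 190.0899·0.876852 − 142.4105·0.683112·0.473453 = 120.622143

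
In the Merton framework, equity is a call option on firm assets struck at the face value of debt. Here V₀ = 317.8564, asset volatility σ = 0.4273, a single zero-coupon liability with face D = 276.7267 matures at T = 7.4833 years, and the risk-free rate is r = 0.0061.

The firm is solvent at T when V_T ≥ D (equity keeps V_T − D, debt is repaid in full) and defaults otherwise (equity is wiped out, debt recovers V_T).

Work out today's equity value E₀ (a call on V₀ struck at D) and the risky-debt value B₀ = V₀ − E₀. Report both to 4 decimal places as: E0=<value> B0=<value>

E0=156.5595 B0=161.2969

With assets at 317.8564 and a single debt payment of 276.7267 at 7.4833 years:
d₁ = [ln(V₀/D) + (r + σ²/2)T] / (σ√T)
   = [ln(317.8564/276.7267) + (0.0061 + 0.5·0.4273²)·7.4833] / (0.4273·√7.4833)
   = [0.138569 + 0.728818] / 1.168906 = 0.742051
d₂ = d₁ − σ√T = 0.742051 − 1.168906 = -0.426855
N(d₁) = 0.770972,  N(d₂) = 0.334743,  e^(−rT) = 0.955378
E₀ = V₀·N(d₁) − D·e^(−rT)·N(d₂)
   = 317.8564·0.770972 − 276.7267·0.955378·0.334743 = 156.559532
B₀ = V₀ − E₀ = 317.8564 − 156.559532 = 161.296868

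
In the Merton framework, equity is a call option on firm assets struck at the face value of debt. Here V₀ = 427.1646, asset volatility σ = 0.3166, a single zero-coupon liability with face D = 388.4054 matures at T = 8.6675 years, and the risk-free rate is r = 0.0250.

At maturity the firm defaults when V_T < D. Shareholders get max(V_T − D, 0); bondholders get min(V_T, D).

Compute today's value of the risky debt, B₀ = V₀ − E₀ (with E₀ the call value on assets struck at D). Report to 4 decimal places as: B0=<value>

With assets at 427.1646 and a single debt payment of 388.4054 at 8.6675 years:
d₁ = [ln(V₀/D) + (r + σ²/2)T] / (σ√T)
   = [ln(427.1646/388.4054) + (0.0250 + 0.5·0.3166²)·8.6675] / (0.3166·√8.6675)
   = [0.095120 + 0.651083] / 0.932090 = 0.800570
d₂ = d₁ − σ√T = 0.800570 − 0.932090 = -0.131520
N(d₁) = 0.788310,  N(d₂) = 0.447682,  e^(−rT) = 0.805182
E₀ = V₀·N(d₁) − D·e^(−rT)·N(d₂)
   = 427.1646·0.788310 − 388.4054·0.805182·0.447682 = 196.731331
B₀ = V₀ − E₀ = 427.1646 − 196.731331 = 230.433269

B0=230.4333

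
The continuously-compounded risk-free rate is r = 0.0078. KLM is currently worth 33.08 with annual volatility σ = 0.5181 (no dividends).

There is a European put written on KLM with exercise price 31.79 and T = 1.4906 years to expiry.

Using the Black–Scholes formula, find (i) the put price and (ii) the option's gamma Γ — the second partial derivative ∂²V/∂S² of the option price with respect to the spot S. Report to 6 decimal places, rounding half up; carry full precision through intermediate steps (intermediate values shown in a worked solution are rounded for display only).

σ√T = 0.5181·√1.4906 = 0.632549
d₁ = (ln(S/K) + (r+σ²/2)T) / (σ√T) = (ln(33.08/31.79) + (0.0078+0.5181²/2)·1.4906) / 0.632549 = (0.039777 + 0.211686) / 0.632549 = 0.397539
d₂ = d₁ − σ√T = 0.397539 − 0.632549 = -0.235010
e^{−rT} = 0.988441
N(−d₁) = 0.345485,  N(−d₂) = 0.592900
Put price V = K·e^{−rT}·N(−d₂) − S·N(−d₁) = 18.630402 − 11.428645 = 7.201757
φ(d₁) = (1/√(2π))·e^{−d₁²/2} = 0.368632
Γ = φ(d₁) / (S·σ·√T) = 0.017617

price = 7.201757
Γ = 0.017617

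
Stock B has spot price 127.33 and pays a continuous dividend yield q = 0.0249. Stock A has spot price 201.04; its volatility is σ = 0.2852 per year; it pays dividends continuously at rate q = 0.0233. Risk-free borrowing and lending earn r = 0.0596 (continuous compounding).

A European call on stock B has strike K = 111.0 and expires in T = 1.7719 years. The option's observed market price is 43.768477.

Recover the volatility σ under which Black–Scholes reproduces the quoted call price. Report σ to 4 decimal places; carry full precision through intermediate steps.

At σ = 0.5503 the Black–Scholes value reproduces the quote:
σ√T = 0.5503·√1.7719 = 0.732519
d₁ = (ln(S/K) + (r−q+σ²/2)T) / (σ√T) = (ln(127.33/111.0) + (0.0596−0.0249+0.5503²/2)·1.7719) / 0.732519 = (0.137252 + 0.329777) / 0.732519 = 0.637566
d₂ = d₁ − σ√T = 0.637566 − 0.732519 = -0.094954
e^{−rT} = 0.899780
e^{−qT} = 0.956839
N(d₁) = 0.738122,  N(d₂) = 0.462176
V = S·e^{−qT}·N(d₁) − K·e^{−rT}·N(d₂) = 89.928540 − 46.160063 = 43.768477 (equal to the quote); since ∂V/∂σ > 0 for all σ, the implied volatility is unique

sigma = 0.5503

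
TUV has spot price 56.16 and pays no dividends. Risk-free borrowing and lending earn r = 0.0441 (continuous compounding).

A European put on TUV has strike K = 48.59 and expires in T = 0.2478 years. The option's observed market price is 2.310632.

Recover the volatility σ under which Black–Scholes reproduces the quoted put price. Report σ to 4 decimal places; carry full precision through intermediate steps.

At σ = 0.5268 the Black–Scholes value reproduces the quote:
σ√T = 0.5268·√0.2478 = 0.262238
d₁ = (ln(S/K) + (r+σ²/2)T) / (σ√T) = (ln(56.16/48.59) + (0.0441+0.5268²/2)·0.2478) / 0.262238 = (0.144787 + 0.045312) / 0.262238 = 0.724911
d₂ = d₁ − σ√T = 0.724911 − 0.262238 = 0.462672
e^{−rT} = 0.989132
N(−d₁) = 0.234253,  N(−d₂) = 0.321800
V = K·e^{−rT}·N(−d₂) − S·N(−d₁) = 15.466302 − 13.155670 = 2.310632 (equal to the quote); since ∂V/∂σ > 0 for all σ, the implied volatility is unique

sigma = 0.5268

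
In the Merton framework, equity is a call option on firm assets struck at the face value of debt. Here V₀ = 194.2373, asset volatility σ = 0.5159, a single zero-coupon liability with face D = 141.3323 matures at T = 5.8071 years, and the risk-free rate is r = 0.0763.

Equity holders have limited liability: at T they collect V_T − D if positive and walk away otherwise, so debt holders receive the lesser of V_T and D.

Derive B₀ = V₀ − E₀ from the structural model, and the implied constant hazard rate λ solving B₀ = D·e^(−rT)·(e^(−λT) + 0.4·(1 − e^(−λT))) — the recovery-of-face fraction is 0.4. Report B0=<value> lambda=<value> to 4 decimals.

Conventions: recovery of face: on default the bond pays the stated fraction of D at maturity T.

Equity is a call on the firm's assets struck at D = 141.3323:
d₁ = [ln(V₀/D) + (r + σ²/2)T] / (σ√T)
   = [ln(194.2373/141.3323) + (0.0763 + 0.5·0.5159²)·5.8071] / (0.5159·√5.8071)
   = [0.317967 + 1.215870] / 1.243212 = 1.233769
d₂ = d₁ − σ√T = 1.233769 − 1.243212 = -0.009443
N(d₁) = 0.891356,  N(d₂) = 0.496233,  e^(−rT) = 0.642055
E₀ = V₀·N(d₁) − D·e^(−rT)·N(d₂)
   = 194.2373·0.891356 − 141.3323·0.642055·0.496233 = 128.104792
B₀ = V₀ − E₀ = 194.2373 − 128.104792 = 66.132508
e^(−λT) = (B₀·e^(rT)/D − 0.4)/(1 − 0.4) = (66.1325·1.557500/141.3323 − 0.4)/0.6 = 0.54798070
λ = −ln(0.54798070)/5.8071 = 0.103583

B0=66.1325 lambda=0.1036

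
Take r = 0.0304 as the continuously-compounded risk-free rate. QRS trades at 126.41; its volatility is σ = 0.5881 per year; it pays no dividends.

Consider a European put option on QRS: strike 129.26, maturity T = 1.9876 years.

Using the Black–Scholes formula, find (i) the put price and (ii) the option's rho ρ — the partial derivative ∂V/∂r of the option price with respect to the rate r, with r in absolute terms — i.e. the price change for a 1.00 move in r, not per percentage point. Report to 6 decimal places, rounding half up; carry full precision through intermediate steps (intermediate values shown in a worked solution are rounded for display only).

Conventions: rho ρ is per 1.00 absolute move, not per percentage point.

σ√T = 0.5881·√1.9876 = 0.829117
d₁ = (ln(S/K) + (r+σ²/2)T) / (σ√T) = (ln(126.41/129.26) + (0.0304+0.5881²/2)·1.9876) / 0.829117 = (-0.022295 + 0.404140) / 0.829117 = 0.460544
d₂ = d₁ − σ√T = 0.460544 − 0.829117 = -0.368572
e^{−rT} = 0.941366
N(−d₁) = 0.322563,  N(−d₂) = 0.643777
Put price V = K·e^{−rT}·N(−d₂) − S·N(−d₁) = 78.335397 − 40.775160 = 37.560237
ρ = −K·T·e^{−rT}·N(−d₂) = -155.699435

price = 37.560237
ρ = -155.699435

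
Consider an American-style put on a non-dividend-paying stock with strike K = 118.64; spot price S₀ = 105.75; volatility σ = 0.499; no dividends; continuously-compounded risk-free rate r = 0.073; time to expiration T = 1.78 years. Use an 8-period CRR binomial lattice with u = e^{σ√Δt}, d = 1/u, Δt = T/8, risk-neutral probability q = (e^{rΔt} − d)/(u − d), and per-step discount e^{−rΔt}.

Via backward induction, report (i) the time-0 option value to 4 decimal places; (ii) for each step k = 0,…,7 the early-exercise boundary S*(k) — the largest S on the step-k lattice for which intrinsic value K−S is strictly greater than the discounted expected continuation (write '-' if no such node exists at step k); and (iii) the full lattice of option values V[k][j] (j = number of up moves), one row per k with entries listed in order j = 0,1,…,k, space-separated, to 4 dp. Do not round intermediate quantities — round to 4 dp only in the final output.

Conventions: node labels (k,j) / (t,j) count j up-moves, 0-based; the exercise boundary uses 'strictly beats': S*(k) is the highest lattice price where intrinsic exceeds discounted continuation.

params: Δt=0.22250 u=1.26539 d=0.79027 q=0.47589 e^(-rΔt)=0.98389
t_8 payoffs: 102.5523 92.8803 77.3935 52.5959 12.8900 0.0000 0.0000 0.0000 0.0000
t_7: node(7,0) S=20.3572 payoff=98.2828 vs cont=96.3714 → 98.2828 [stop]  node(7,1) S=32.5960 payoff=86.0440 vs cont=84.1326 → 86.0440 [stop]  node(7,2) S=52.1928 payoff=66.4472 vs cont=64.5358 → 66.4472 [stop]  node(7,3) S=83.5713 payoff=35.0687 vs cont=33.1573 → 35.0687 [stop]  node(7,4) S=133.8147 payoff=0.0000 vs cont=6.6469 → 6.6469 [wait]  node(7,5) S=214.2645 payoff=0.0000 vs cont=0.0000 → 0.0000 [wait]  node(7,6) S=343.0811 payoff=0.0000 vs cont=0.0000 → 0.0000 [wait]  node(7,7) S=549.3428 payoff=0.0000 vs cont=0.0000 → 0.0000 [wait]  ⇒ S*(7)=83.5713
t_6: node(6,0) S=25.7597 payoff=92.8803 vs cont=90.9689 → 92.8803 [stop]  node(6,1) S=41.2465 payoff=77.3935 vs cont=75.4820 → 77.3935 [stop]  node(6,2) S=66.0441 payoff=52.5959 vs cont=50.6845 → 52.5959 [stop]  node(6,3) S=105.7500 payoff=12.8900 vs cont=21.1959 → 21.1959 [wait]  node(6,4) S=169.3273 payoff=0.0000 vs cont=3.4276 → 3.4276 [wait]  node(6,5) S=271.1275 payoff=0.0000 vs cont=0.0000 → 0.0000 [wait]  node(6,6) S=434.1303 payoff=0.0000 vs cont=0.0000 → 0.0000 [wait]  ⇒ S*(6)=66.0441
t_5: node(5,0) S=32.5960 payoff=86.0440 vs cont=84.1326 → 86.0440 [stop]  node(5,1) S=52.1928 payoff=66.4472 vs cont=64.5358 → 66.4472 [stop]  node(5,2) S=83.5713 payoff=35.0687 vs cont=37.0463 → 37.0463 [wait]  node(5,3) S=133.8147 payoff=0.0000 vs cont=12.5349 → 12.5349 [wait]  node(5,4) S=214.2645 payoff=0.0000 vs cont=1.7675 → 1.7675 [wait]  node(5,5) S=343.0811 payoff=0.0000 vs cont=0.0000 → 0.0000 [wait]  ⇒ S*(5)=52.1928
t_4: node(4,0) S=41.2465 payoff=77.3935 vs cont=75.4820 → 77.3935 [stop]  node(4,1) S=66.0441 payoff=52.5959 vs cont=51.6104 → 52.5959 [stop]  node(4,2) S=105.7500 payoff=12.8900 vs cont=24.9726 → 24.9726 [wait]  node(4,3) S=169.3273 payoff=0.0000 vs cont=7.2914 → 7.2914 [wait]  node(4,4) S=271.1275 payoff=0.0000 vs cont=0.9114 → 0.9114 [wait]  ⇒ S*(4)=66.0441
t_3: node(3,0) S=52.1928 payoff=66.4472 vs cont=64.5358 → 66.4472 [stop]  node(3,1) S=83.5713 payoff=35.0687 vs cont=38.8146 → 38.8146 [wait]  node(3,2) S=133.8147 payoff=0.0000 vs cont=16.2915 → 16.2915 [wait]  node(3,3) S=214.2645 payoff=0.0000 vs cont=4.1867 → 4.1867 [wait]  ⇒ S*(3)=52.1928
t_2: node(2,0) S=66.0441 payoff=52.5959 vs cont=52.4384 → 52.5959 [stop]  node(2,1) S=105.7500 payoff=12.8900 vs cont=27.6434 → 27.6434 [wait]  node(2,2) S=169.3273 payoff=0.0000 vs cont=10.3612 → 10.3612 [wait]  ⇒ S*(2)=66.0441
t_1: node(1,0) S=83.5713 payoff=35.0687 vs cont=40.0652 → 40.0652 [wait]  node(1,1) S=133.8147 payoff=0.0000 vs cont=19.1061 → 19.1061 [wait]  ⇒ S*(1)=-
t_0: node(0,0) S=105.7500 payoff=12.8900 vs cont=29.6061 → 29.6061 [wait]  ⇒ S*(0)=-

price = 29.6061
boundary = - - 66.0441 52.1928 66.0441 52.1928 66.0441 83.5713
tree:
29.6061
40.0652 19.1061
52.5959 27.6434 10.3612
66.4472 38.8146 16.2915 4.1867
77.3935 52.5959 24.9726 7.2914 0.9114
86.0440 66.4472 37.0463 12.5349 1.7675 0.0000
92.8803 77.3935 52.5959 21.1959 3.4276 0.0000 0.0000
98.2828 86.0440 66.4472 35.0687 6.6469 0.0000 0.0000 0.0000
102.5523 92.8803 77.3935 52.5959 12.8900 0.0000 0.0000 0.0000 0.0000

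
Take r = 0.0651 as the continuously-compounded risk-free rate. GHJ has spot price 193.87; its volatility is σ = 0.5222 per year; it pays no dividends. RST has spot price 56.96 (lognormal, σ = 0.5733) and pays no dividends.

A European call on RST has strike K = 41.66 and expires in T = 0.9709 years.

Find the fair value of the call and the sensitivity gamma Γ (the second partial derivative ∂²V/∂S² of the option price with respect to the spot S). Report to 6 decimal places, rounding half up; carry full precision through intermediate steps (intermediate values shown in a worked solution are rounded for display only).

price = 21.799383
Γ = 0.007910

σ√T = 0.5733·√0.9709 = 0.564897
d₁ = (ln(S/K) + (r+σ²/2)T) / (σ√T) = (ln(56.96/41.66) + (0.0651+0.5733²/2)·0.9709) / 0.564897 = (0.312808 + 0.222760) / 0.564897 = 0.948080
d₂ = d₁ − σ√T = 0.948080 − 0.564897 = 0.383183
e^{−rT} = 0.938750
N(d₁) = 0.828456,  N(d₂) = 0.649208
Call price V = S·N(d₁) − K·e^{−rT}·N(d₂) = 47.188839 − 25.389455 = 21.799383
φ(d₁) = (1/√(2π))·e^{−d₁²/2} = 0.254522
Γ = φ(d₁) / (S·σ·√T) = 0.007910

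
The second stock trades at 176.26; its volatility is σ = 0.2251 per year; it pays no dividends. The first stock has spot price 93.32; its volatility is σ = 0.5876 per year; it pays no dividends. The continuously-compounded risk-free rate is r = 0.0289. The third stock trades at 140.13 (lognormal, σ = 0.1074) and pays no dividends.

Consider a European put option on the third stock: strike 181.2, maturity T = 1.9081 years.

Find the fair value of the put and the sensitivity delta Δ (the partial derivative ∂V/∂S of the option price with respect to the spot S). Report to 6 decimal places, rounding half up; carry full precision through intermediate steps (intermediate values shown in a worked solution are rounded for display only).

price = 32.265334
Δ = -0.900892

σ√T = 0.1074·√1.9081 = 0.148356
d₁ = (ln(S/K) + (r+σ²/2)T) / (σ√T) = (ln(140.13/181.2) + (0.0289+0.1074²/2)·1.9081) / 0.148356 = (-0.257031 + 0.066149) / 0.148356 = -1.286649
d₂ = d₁ − σ√T = -1.286649 − 0.148356 = -1.435005
e^{−rT} = 0.946349
N(−d₁) = 0.900892,  N(−d₂) = 0.924357
Put price V = K·e^{−rT}·N(−d₂) − S·N(−d₁) = 158.507288 − 126.241953 = 32.265334
Δ = −N(−d₁) = -0.900892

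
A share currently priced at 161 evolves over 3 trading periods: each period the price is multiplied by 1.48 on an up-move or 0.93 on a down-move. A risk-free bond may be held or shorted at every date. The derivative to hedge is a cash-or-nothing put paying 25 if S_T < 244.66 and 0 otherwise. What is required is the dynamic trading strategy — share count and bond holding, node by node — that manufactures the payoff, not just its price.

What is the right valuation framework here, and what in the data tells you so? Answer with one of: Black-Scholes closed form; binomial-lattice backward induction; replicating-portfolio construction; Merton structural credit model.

framework: replicating-portfolio construction

Key observation: the task asks for the hedge itself — share and bond holdings at every node of the 3-period tree on spot 161 with factors 1.48/0.93 — which is exactly what the replicating-portfolio construction produces.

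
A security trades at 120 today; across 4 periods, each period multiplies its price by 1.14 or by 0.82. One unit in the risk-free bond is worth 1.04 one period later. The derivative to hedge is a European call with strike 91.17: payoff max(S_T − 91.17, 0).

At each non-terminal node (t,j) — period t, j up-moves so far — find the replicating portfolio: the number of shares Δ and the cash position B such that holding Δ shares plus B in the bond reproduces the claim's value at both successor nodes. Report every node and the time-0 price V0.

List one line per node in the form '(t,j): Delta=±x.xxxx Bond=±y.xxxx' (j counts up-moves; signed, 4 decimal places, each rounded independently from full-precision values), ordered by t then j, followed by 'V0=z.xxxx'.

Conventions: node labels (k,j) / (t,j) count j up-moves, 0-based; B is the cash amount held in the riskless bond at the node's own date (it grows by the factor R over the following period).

The replicating-portfolio and risk-neutral prices coincide; use p* = (1.04−0.82)/(1.14−0.82) = 0.6875 for the latter.
Payoffs at expiry: V(4,0)=0.0000, V(4,1)=0.0000, V(4,2)=13.6921, V(4,3)=54.6139, V(4,4)=111.5052
  t=3,j=0: stock 66.1642 → up 75.4271 (V=0.0000), down 54.2546 (V=0.0000). Price 0.0000; hedge Δ=0.0000, bond B=0.0000.
  t=3,j=1: stock 91.9843 → up 104.8621 (V=13.6921), down 75.4271 (V=0.0000). Price 9.0513; hedge Δ=0.4652, bond B=-33.7366.
  t=3,j=2: stock 127.8806 → up 145.7839 (V=54.6139), down 104.8621 (V=13.6921). Price 40.2172; hedge Δ=1.0000, bond B=-87.6635.
  t=3,j=3: stock 177.7853 → up 202.6752 (V=111.5052), down 145.7839 (V=54.6139). Price 90.1218; hedge Δ=1.0000, bond B=-87.6635.
  t=2,j=0: stock 80.6880 → up 91.9843 (V=9.0513), down 66.1642 (V=0.0000). Price 5.9834; hedge Δ=0.3506, bond B=-22.3018.
  t=2,j=1: stock 112.1760 → up 127.8806 (V=40.2172), down 91.9843 (V=9.0513). Price 29.3056; hedge Δ=0.8682, bond B=-68.0878.
  t=2,j=2: stock 155.9520 → up 177.7853 (V=90.1218), down 127.8806 (V=40.2172). Price 71.6602; hedge Δ=1.0000, bond B=-84.2918.
  t=1,j=0: stock 98.4000 → up 112.1760 (V=29.3056), down 80.6880 (V=5.9834). Price 21.1706; hedge Δ=0.7407, bond B=-51.7112.
  t=1,j=1: stock 136.8000 → up 155.9520 (V=71.6602), down 112.1760 (V=29.3056). Price 56.1773; hedge Δ=0.9675, bond B=-76.1808.
  t=0,j=0: stock 120.0000 → up 136.8000 (V=56.1773), down 98.4000 (V=21.1706). Price 43.4978; hedge Δ=0.9116, bond B=-65.8981.
Verification: the root portfolio costs Δ(0,0)·S0 + B(0,0) = 43.4978, matching V0.

(0,0): Delta=0.9116 Bond=-65.8981
(1,0): Delta=0.7407 Bond=-51.7112
(1,1): Delta=0.9675 Bond=-76.1808
(2,0): Delta=0.3506 Bond=-22.3018
(2,1): Delta=0.8682 Bond=-68.0878
(2,2): Delta=1.0000 Bond=-84.2918
(3,0): Delta=0.0000 Bond=0.0000
(3,1): Delta=0.4652 Bond=-33.7366
(3,2): Delta=1.0000 Bond=-87.6635
(3,3): Delta=1.0000 Bond=-87.6635
V0=43.4978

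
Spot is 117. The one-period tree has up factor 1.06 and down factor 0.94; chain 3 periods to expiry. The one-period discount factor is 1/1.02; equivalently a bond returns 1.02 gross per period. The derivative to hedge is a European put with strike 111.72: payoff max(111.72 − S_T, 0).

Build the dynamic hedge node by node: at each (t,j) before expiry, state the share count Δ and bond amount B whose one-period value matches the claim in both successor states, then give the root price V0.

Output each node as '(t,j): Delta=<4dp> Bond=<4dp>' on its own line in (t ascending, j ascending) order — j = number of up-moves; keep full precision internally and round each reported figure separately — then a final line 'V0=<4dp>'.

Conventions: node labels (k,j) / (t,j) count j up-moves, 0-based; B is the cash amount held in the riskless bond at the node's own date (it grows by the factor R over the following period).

Risk-neutral probability p* = (R−d)/(u−d) = (1.02−0.94)/(1.06−0.94) = 0.6667.
Payoffs at expiry: V(3,0)=14.5417, V(3,1)=2.1359, V(3,2)=0.0000, V(3,3)=0.0000
Node (2,0) S=103.3812: V=(p*·2.1359+(1−p*)·14.5417)/1.02=6.1482; Δ=(2.1359−14.5417)/(109.5841−97.1783)=-1.0000; B=V−Δ·S=109.5294
Node (2,1) S=116.5788: V=(p*·0.0000+(1−p*)·2.1359)/1.02=0.6980; Δ=(0.0000−2.1359)/(123.5735−109.5841)=-0.1527; B=V−Δ·S=18.4974
Node (2,2) S=131.4612: V=(p*·0.0000+(1−p*)·0.0000)/1.02=0.0000; Δ=(0.0000−0.0000)/(139.3489−123.5735)=0.0000; B=V−Δ·S=0.0000
Node (1,0) S=109.9800: V=(p*·0.6980+(1−p*)·6.1482)/1.02=2.4654; Δ=(0.6980−6.1482)/(116.5788−103.3812)=-0.4130; B=V−Δ·S=47.8837
Node (1,1) S=124.0200: V=(p*·0.0000+(1−p*)·0.6980)/1.02=0.2281; Δ=(0.0000−0.6980)/(131.4612−116.5788)=-0.0469; B=V−Δ·S=6.0449
Node (0,0) S=117.0000: V=(p*·0.2281+(1−p*)·2.4654)/1.02=0.9548; Δ=(0.2281−2.4654)/(124.0200−109.9800)=-0.1594; B=V−Δ·S=19.5992
As a check, the time-0 holding Δ(0,0)·S0 + B(0,0) comes to 0.9548 — exactly V0.

(0,0): Delta=-0.1594 Bond=19.5992
(1,0): Delta=-0.4130 Bond=47.8837
(1,1): Delta=-0.0469 Bond=6.0449
(2,0): Delta=-1.0000 Bond=109.5294
(2,1): Delta=-0.1527 Bond=18.4974
(2,2): Delta=0.0000 Bond=0.0000
V0=0.9548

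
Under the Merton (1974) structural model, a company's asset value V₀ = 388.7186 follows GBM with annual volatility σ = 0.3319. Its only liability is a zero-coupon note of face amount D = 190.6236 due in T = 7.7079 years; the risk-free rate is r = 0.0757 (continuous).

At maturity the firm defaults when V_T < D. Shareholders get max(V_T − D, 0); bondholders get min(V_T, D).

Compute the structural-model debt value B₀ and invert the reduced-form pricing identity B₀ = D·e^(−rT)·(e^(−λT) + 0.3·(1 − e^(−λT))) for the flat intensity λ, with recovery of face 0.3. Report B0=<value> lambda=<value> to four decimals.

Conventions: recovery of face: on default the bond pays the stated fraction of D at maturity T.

Apply the equity-as-call identities (strike 190.6236, horizon 7.7079 years):
d₁ = [ln(V₀/D) + (r + σ²/2)T] / (σ√T)
   = [ln(388.7186/190.6236) + (0.0757 + 0.5·0.3319²)·7.7079] / (0.3319·√7.7079)
   = [0.712555 + 1.008030] / 0.921457 = 1.867243
d₂ = d₁ − σ√T = 1.867243 − 0.921457 = 0.945785
N(d₁) = 0.969066,  N(d₂) = 0.827871,  e^(−rT) = 0.557949
E₀ = V₀·N(d₁) − D·e^(−rT)·N(d₂)
   = 388.7186·0.969066 − 190.6236·0.557949·0.827871 = 288.643163
B₀ = V₀ − E₀ = 388.7186 − 288.643163 = 100.075437
e^(−λT) = (B₀·e^(rT)/D − 0.3)/(1 − 0.3) = (100.0754·1.792279/190.6236 − 0.3)/0.7 = 0.91561114
λ = −ln(0.91561114)/7.7079 = 0.011438

B0=100.0754 lambda=0.0114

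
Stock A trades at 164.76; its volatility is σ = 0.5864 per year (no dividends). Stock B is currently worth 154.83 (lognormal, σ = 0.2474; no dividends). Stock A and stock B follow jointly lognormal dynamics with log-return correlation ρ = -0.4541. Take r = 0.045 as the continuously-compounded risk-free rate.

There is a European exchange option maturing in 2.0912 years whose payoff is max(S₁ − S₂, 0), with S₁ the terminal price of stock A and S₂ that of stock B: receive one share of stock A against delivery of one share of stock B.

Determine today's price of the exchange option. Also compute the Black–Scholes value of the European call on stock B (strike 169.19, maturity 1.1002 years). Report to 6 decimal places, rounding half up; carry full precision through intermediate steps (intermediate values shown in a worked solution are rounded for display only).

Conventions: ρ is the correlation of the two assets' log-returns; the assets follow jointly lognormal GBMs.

σ_eff = √(σ₁² + σ₂² − 2ρσ₁σ₂) = √(0.5864² + 0.2474² − 2·-0.4541·0.5864·0.2474) = 0.732686
d₁ = (ln(S₁/S₂) + (q₂ − q₁ + σ_eff²/2)T) / (σ_eff√T) = (ln(164.76/154.83) + (0.0 − 0.0 + 0.268415)·2.0912) / 1.059536 = 0.588437
d₂ = d₁ − σ_eff√T = 0.588437 − 1.059536 = -0.471099
N(d₁) = 0.721881,  N(d₂) = 0.318785
V = S₁·e^{−q₁T}·N(d₁) − S₂·e^{−q₂T}·N(d₂) = 118.937049 − 49.357487 = 69.579562
[vanilla: stock B call K=169.19]
σ√T = 0.2474·√1.1002 = 0.259499
d₁ = (ln(S/K) + (r+σ²/2)T) / (σ√T) = (ln(154.83/169.19) + (0.045+0.2474²/2)·1.1002) / 0.259499 = (-0.088695 + 0.083179) / 0.259499 = -0.021255
d₂ = d₁ − σ√T = -0.021255 − 0.259499 = -0.280754
e^{−rT} = 0.951697
N(d₁) = 0.491521,  N(d₂) = 0.389449
price = S·N(d₁) − K·e^{−rT}·N(d₂) = 76.102188 − 62.708189 = 13.393999

exchange price = 69.579562
price(stock B call K=169.19) = 13.393999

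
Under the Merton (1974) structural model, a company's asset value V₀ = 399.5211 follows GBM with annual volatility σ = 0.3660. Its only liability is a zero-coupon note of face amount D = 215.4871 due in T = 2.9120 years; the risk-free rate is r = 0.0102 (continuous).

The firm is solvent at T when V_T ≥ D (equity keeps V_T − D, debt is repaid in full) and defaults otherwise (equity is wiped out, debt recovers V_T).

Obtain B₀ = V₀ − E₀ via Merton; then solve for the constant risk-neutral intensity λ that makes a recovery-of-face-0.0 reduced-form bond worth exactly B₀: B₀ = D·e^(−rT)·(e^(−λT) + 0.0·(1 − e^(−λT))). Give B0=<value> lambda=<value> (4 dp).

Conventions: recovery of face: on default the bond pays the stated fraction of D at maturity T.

B0=195.5739 lambda=0.0231

Work the structural quantities from V₀ = 399.5211 against face 215.4871:
d₁ = [ln(V₀/D) + (r + σ²/2)T] / (σ√T)
   = [ln(399.5211/215.4871) + (0.0102 + 0.5·0.3660²)·2.9120] / (0.3660·√2.9120)
   = [0.617366 + 0.224742] / 0.624564 = 1.348314
d₂ = d₁ − σ√T = 1.348314 − 0.624564 = 0.723750
N(d₁) = 0.911221,  N(d₂) = 0.765390,  e^(−rT) = 0.970734
E₀ = V₀·N(d₁) − D·e^(−rT)·N(d₂)
   = 399.5211·0.911221 − 215.4871·0.970734·0.765390 = 203.947193
B₀ = V₀ − E₀ = 399.5211 − 203.947193 = 195.573907
e^(−λT) = (B₀·e^(rT)/D − 0)/(1 − 0) = (195.5739·1.030148/215.4871 − 0)/1 = 0.93495177
λ = −ln(0.93495177)/2.9120 = 0.023098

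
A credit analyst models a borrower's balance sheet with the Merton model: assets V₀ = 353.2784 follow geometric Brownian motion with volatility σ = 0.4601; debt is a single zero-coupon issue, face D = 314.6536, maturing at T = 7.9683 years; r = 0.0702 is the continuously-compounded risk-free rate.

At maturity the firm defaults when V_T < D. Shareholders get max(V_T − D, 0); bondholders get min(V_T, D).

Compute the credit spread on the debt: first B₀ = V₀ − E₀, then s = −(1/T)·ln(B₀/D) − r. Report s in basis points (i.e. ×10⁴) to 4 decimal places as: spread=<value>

Apply the equity-as-call identities (strike 314.6536, horizon 7.9683 years):
d₁ = [ln(V₀/D) + (r + σ²/2)T] / (σ√T)
   = [ln(353.2784/314.6536) + (0.0702 + 0.5·0.4601²)·7.9683] / (0.4601·√7.9683)
   = [0.115784 + 1.402787] / 1.298778 = 1.169231
d₂ = d₁ − σ√T = 1.169231 − 1.298778 = -0.129548
N(d₁) = 0.878845,  N(d₂) = 0.448462,  e^(−rT) = 0.571566
E₀ = V₀·N(d₁) − D·e^(−rT)·N(d₂)
   = 353.2784·0.878845 − 314.6536·0.571566·0.448462 = 229.822974
B₀ = V₀ − E₀ = 353.2784 − 229.822974 = 123.455426
spread = −(1/T)·ln(B₀/D) − r = −(1/7.9683)·ln(123.455426/314.6536) − 0.0702 = 0.04721428
in basis points: 0.04721428 × 10⁴ = 472.1428 bp

spread=472.1428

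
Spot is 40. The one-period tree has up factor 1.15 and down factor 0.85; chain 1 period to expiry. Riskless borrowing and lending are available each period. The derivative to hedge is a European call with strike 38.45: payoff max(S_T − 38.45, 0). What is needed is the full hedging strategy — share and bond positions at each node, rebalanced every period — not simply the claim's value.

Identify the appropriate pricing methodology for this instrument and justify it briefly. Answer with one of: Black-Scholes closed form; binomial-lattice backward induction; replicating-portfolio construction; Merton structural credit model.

Key observation: since the answer must list Δ and B at each node of the 1.15/0.85 lattice on 40, the replicating-portfolio method — solving the two-state system at every node — is the one that applies.

framework: replicating-portfolio construction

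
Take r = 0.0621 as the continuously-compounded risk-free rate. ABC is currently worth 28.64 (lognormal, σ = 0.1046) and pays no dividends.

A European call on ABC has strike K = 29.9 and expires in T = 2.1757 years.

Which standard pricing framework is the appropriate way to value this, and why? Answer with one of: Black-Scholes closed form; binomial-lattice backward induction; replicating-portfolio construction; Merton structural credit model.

framework: Black-Scholes closed form

Key observation: the instrument is a plain European call (strike 29.9) on a lognormal asset; the exact continuous-time formula applies directly.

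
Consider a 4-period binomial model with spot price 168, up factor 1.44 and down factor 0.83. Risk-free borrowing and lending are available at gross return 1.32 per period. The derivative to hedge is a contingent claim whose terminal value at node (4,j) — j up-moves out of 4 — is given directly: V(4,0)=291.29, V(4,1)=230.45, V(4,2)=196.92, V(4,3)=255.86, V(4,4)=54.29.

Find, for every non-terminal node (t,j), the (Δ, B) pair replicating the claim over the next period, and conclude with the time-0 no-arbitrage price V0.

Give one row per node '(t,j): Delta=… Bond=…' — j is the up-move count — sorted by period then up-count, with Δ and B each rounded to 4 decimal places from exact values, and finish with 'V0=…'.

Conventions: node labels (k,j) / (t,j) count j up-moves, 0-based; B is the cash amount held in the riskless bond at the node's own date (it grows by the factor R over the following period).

(0,0): Delta=-0.3633 Bond=114.5665
(1,0): Delta=0.1692 Bond=76.9766
(1,1): Delta=-0.4384 Bond=169.4118
(2,0): Delta=-0.4175 Bond=169.5084
(2,1): Delta=0.2520 Bond=84.9808
(2,2): Delta=-0.5359 Bond=257.5769
(3,0): Delta=-1.0383 Bond=283.3881
(3,1): Delta=-0.3298 Bond=209.1461
(3,2): Delta=0.3342 Bond=88.4265
(3,3): Delta=-0.6587 Bond=401.6116
V0=53.5369

No-arbitrage ⇒ martingale measure with p* = (R−d)/(u−d) = 0.8033.
At maturity the claim pays: V(4,0)=291.2900, V(4,1)=230.4500, V(4,2)=196.9200, V(4,3)=255.8600, V(4,4)=54.2900
Node (3,0) S=96.0602: V=(p*·230.4500+(1−p*)·291.2900)/1.32=183.6504; Δ=(230.4500−291.2900)/(138.3267−79.7300)=-1.0383; B=V−Δ·S=283.3881
Node (3,1) S=166.6587: V=(p*·196.9200+(1−p*)·230.4500)/1.32=154.1788; Δ=(196.9200−230.4500)/(239.9885−138.3267)=-0.3298; B=V−Δ·S=209.1461
Node (3,2) S=289.1428: V=(p*·255.8600+(1−p*)·196.9200)/1.32=185.0494; Δ=(255.8600−196.9200)/(416.3656−239.9885)=0.3342; B=V−Δ·S=88.4265
Node (3,3) S=501.6453: V=(p*·54.2900+(1−p*)·255.8600)/1.32=71.1690; Δ=(54.2900−255.8600)/(722.3692−416.3656)=-0.6587; B=V−Δ·S=401.6116
Node (2,0) S=115.7352: V=(p*·154.1788+(1−p*)·183.6504)/1.32=121.1943; Δ=(154.1788−183.6504)/(166.6587−96.0602)=-0.4175; B=V−Δ·S=169.5084
Node (2,1) S=200.7936: V=(p*·185.0494+(1−p*)·154.1788)/1.32=135.5883; Δ=(185.0494−154.1788)/(289.1428−166.6587)=0.2520; B=V−Δ·S=84.9808
Node (2,2) S=348.3648: V=(p*·71.1690+(1−p*)·185.0494)/1.32=70.8877; Δ=(71.1690−185.0494)/(501.6453−289.1428)=-0.5359; B=V−Δ·S=257.5769
Node (1,0) S=139.4400: V=(p*·135.5883+(1−p*)·121.1943)/1.32=100.5732; Δ=(135.5883−121.1943)/(200.7936−115.7352)=0.1692; B=V−Δ·S=76.9766
Node (1,1) S=241.9200: V=(p*·70.8877+(1−p*)·135.5883)/1.32=63.3452; Δ=(70.8877−135.5883)/(348.3648−200.7936)=-0.4384; B=V−Δ·S=169.4118
Node (0,0) S=168.0000: V=(p*·63.3452+(1−p*)·100.5732)/1.32=53.5369; Δ=(63.3452−100.5732)/(241.9200−139.4400)=-0.3633; B=V−Δ·S=114.5665
As a check, the time-0 holding Δ(0,0)·S0 + B(0,0) comes to 53.5369 — exactly V0.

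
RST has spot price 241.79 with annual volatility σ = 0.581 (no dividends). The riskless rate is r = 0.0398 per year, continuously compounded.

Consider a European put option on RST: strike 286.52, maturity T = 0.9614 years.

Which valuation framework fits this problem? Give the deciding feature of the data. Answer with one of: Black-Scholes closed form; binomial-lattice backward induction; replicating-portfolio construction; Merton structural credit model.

Key observation: the instrument is a plain European put (strike 286.52) on a lognormal asset; the exact continuous-time formula applies directly.

framework: Black-Scholes closed form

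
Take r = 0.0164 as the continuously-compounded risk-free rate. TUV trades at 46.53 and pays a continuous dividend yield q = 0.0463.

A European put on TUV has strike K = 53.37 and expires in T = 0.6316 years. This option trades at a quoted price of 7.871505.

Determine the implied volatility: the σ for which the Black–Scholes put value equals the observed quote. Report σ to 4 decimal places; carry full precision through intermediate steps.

sigma = 0.1470

At σ = 0.1470 the Black–Scholes value reproduces the quote:
σ√T = 0.147·√0.6316 = 0.116826
d₁ = (ln(S/K) + (r−q+σ²/2)T) / (σ√T) = (ln(46.53/53.37) + (0.0164−0.0463+0.147²/2)·0.6316) / 0.116826 = (-0.137152 − 0.012061) / 0.116826 = -1.277221
d₂ = d₁ − σ√T = -1.277221 − 0.116826 = -1.394047
e^{−rT} = 0.989695
e^{−qT} = 0.971180
N(−d₁) = 0.899238,  N(−d₂) = 0.918348
V = K·e^{−rT}·N(−d₂) − S·e^{−qT}·N(−d₁) = 48.507186 − 40.635681 = 7.871505 (the observed quote) — the price is monotone increasing in volatility, hence this σ is the only solution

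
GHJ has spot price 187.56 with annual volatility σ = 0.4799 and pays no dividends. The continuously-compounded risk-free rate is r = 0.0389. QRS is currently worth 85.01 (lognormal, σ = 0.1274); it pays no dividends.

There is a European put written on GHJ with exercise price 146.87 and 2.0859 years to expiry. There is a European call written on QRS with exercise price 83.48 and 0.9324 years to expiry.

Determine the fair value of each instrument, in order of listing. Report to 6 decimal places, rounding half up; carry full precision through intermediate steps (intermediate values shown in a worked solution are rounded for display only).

[GHJ put K=146.87]
σ√T = 0.4799·√2.0859 = 0.693103
d₁ = (ln(S/K) + (r+σ²/2)T) / (σ√T) = (ln(187.56/146.87) + (0.0389+0.4799²/2)·2.0859) / 0.693103 = (0.244551 + 0.321337) / 0.693103 = 0.816456
d₂ = d₁ − σ√T = 0.816456 − 0.693103 = 0.123354
e^{−rT} = 0.922063
N(−d₁) = 0.207120,  N(−d₂) = 0.450913
price = K·e^{−rT}·N(−d₂) − S·N(−d₁) = 61.064240 − 38.847346 = 22.216895
[QRS call K=83.48]
σ√T = 0.1274·√0.9324 = 0.123019
d₁ = (ln(S/K) + (r+σ²/2)T) / (σ√T) = (ln(85.01/83.48) + (0.0389+0.1274²/2)·0.9324) / 0.123019 = (0.018162 + 0.043837) / 0.123019 = 0.503981
d₂ = d₁ − σ√T = 0.503981 − 0.123019 = 0.380962
e^{−rT} = 0.964380
N(d₁) = 0.692862,  N(d₂) = 0.648384
price = S·N(d₁) − K·e^{−rT}·N(d₂) = 58.900240 − 52.199087 = 6.701153

price(GHJ put K=146.87) = 22.216895
price(QRS call K=83.48) = 6.701153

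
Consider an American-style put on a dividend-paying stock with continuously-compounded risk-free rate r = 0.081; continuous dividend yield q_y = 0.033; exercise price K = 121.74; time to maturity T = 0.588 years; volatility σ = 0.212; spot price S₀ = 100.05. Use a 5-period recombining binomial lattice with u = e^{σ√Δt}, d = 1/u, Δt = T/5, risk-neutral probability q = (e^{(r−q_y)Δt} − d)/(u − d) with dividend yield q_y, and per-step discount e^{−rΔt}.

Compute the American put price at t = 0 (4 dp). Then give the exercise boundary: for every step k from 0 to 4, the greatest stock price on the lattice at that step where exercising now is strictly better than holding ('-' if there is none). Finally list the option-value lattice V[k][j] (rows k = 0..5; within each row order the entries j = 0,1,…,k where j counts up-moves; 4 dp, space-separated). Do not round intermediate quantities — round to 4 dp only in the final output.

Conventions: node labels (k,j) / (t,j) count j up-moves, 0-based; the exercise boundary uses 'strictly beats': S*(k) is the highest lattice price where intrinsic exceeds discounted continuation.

Δt=0.11760  u=1.07541  d=0.92988  q=0.52073  discount=0.99052
step 5 (expiry): payoffs max(K−S,0) = 52.1817 41.2955 28.7056 14.1454 0.0000 0.0000
step 4: (k=4,j=0): S=74.8036, K−S=46.9364, hold=46.0719 ⇒ V=46.9364 exercise | (k=4,j=1): S=86.5107, K−S=35.2293, hold=34.4102 ⇒ V=35.2293 exercise | (k=4,j=2): S=100.0500, K−S=21.6900, hold=20.9234 ⇒ V=21.6900 exercise | (k=4,j=3): S=115.7082, K−S=6.0318, hold=6.7152 ⇒ V=6.7152 continue | (k=4,j=4): S=133.8170, K−S=0.0000, hold=0.0000 ⇒ V=0.0000 continue  boundary S*=100.0500
step 3: (k=3,j=0): S=80.4445, K−S=41.2955, hold=40.4529 ⇒ V=41.2955 exercise | (k=3,j=1): S=93.0344, K−S=28.7056, hold=27.9118 ⇒ V=28.7056 exercise | (k=3,j=2): S=107.5946, K−S=14.1454, hold=13.7604 ⇒ V=14.1454 exercise | (k=3,j=3): S=124.4336, K−S=0.0000, hold=3.1879 ⇒ V=3.1879 continue  boundary S*=107.5946
step 2: (k=2,j=0): S=86.5107, K−S=35.2293, hold=34.4102 ⇒ V=35.2293 exercise | (k=2,j=1): S=100.0500, K−S=21.6900, hold=20.9234 ⇒ V=21.6900 exercise | (k=2,j=2): S=115.7082, K−S=6.0318, hold=8.3594 ⇒ V=8.3594 continue  boundary S*=100.0500
step 1: (k=1,j=0): S=93.0344, K−S=28.7056, hold=27.9118 ⇒ V=28.7056 exercise | (k=1,j=1): S=107.5946, K−S=14.1454, hold=14.6086 ⇒ V=14.6086 continue  boundary S*=93.0344
step 0: (k=0,j=0): S=100.0500, K−S=21.6900, hold=21.1623 ⇒ V=21.6900 exercise  boundary S*=100.0500

price = 21.6900
boundary = 100.0500 93.0344 100.0500 107.5946 100.0500
tree:
21.6900
28.7056 14.6086
35.2293 21.6900 8.3594
41.2955 28.7056 14.1454 3.1879
46.9364 35.2293 21.6900 6.7152 0.0000
52.1817 41.2955 28.7056 14.1454 0.0000 0.0000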